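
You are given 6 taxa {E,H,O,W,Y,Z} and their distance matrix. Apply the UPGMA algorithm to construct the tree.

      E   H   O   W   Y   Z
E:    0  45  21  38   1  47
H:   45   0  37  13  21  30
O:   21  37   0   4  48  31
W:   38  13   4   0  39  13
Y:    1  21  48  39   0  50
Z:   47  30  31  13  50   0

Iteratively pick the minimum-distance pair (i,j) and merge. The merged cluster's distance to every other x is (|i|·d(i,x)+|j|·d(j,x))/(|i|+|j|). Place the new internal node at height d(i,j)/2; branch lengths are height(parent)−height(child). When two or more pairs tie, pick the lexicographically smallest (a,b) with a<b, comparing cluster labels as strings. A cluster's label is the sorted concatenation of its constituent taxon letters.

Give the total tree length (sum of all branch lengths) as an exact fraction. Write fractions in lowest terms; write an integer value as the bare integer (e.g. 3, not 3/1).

1571/24

1. join E+Y (d=1) ⇒ EY; edges |E|=1/2, |Y|=1/2
  updated: d(EY,H)=33, d(EY,O)=69/2, d(EY,W)=77/2, d(EY,Z)=97/2
2. join O+W (d=4) ⇒ OW; edges |O|=2, |W|=2
  updated: d(EY,OW)=73/2, d(H,OW)=25, d(OW,Z)=22
3. join OW+Z (d=22) ⇒ OWZ; edges |OW|=9, |Z|=11
  updated: d(EY,OWZ)=81/2, d(H,OWZ)=80/3
4. join H+OWZ (d=80/3) ⇒ HOWZ; edges |H|=40/3, |OWZ|=7/3
  updated: d(EY,HOWZ)=309/8
5. join EY+HOWZ (d=309/8) ⇒ EHOWYZ; edges |EY|=301/16, |HOWZ|=287/48
final tree: ((E:1/2,Y:1/2):301/16,(H:40/3,((O:2,W:2):9,Z:11):7/3):287/48)
total length: 1571/24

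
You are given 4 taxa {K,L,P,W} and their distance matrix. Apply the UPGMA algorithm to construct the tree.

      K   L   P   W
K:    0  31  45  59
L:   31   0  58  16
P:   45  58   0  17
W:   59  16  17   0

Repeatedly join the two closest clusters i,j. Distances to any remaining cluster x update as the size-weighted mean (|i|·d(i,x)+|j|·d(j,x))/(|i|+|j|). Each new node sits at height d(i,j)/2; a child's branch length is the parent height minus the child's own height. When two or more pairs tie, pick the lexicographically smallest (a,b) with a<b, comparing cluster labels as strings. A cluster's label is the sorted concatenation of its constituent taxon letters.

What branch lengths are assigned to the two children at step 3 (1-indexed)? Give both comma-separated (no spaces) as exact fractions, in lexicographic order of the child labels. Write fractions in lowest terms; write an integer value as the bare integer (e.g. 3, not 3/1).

step 1: merge (L,W) at d=16; branch lengths L→8, W→8; new cluster LW
  updated: d(K,LW)=45, d(LW,P)=75/2
step 2: merge (LW,P) at d=75/2; branch lengths LW→43/4, P→75/4; new cluster LPW
  updated: d(K,LPW)=45
step 3: merge (K,LPW) at d=45; branch lengths K→45/2, LPW→15/4; new cluster KLPW
final tree: (K:45/2,((L:8,W:8):43/4,P:75/4):15/4)
total length: 287/4

45/2,15/4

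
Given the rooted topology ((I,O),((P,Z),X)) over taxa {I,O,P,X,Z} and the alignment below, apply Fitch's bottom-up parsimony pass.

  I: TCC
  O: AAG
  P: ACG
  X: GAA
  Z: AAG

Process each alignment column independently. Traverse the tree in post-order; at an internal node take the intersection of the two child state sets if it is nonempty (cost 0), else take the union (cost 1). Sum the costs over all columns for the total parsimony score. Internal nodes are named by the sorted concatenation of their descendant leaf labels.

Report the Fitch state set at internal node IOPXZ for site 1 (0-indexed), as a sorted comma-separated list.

[col 0] IO: children I:{T}, O:{A} ∪→ {A,T}; cost 1
[col 0] PZ: children P:{A}, Z:{A} ∩→ {A}; cost 0
[col 0] PXZ: children PZ:{A}, X:{G} ∪→ {A,G}; cost 1
[col 0] IOPXZ: children IO:{A,T}, PXZ:{A,G} ∩→ {A}; cost 0
[col 1] IO: children I:{C}, O:{A} ∪→ {A,C}; cost 1
[col 1] PZ: children P:{C}, Z:{A} ∪→ {A,C}; cost 1
[col 1] PXZ: children PZ:{A,C}, X:{A} ∩→ {A}; cost 0
[col 1] IOPXZ: children IO:{A,C}, PXZ:{A} ∩→ {A}; cost 0
[col 2] IO: children I:{C}, O:{G} ∪→ {C,G}; cost 1
[col 2] PZ: children P:{G}, Z:{G} ∩→ {G}; cost 0
[col 2] PXZ: children PZ:{G}, X:{A} ∪→ {A,G}; cost 1
[col 2] IOPXZ: children IO:{C,G}, PXZ:{A,G} ∩→ {G}; cost 0
per-site changes: [2, 2, 2]; total = 6

A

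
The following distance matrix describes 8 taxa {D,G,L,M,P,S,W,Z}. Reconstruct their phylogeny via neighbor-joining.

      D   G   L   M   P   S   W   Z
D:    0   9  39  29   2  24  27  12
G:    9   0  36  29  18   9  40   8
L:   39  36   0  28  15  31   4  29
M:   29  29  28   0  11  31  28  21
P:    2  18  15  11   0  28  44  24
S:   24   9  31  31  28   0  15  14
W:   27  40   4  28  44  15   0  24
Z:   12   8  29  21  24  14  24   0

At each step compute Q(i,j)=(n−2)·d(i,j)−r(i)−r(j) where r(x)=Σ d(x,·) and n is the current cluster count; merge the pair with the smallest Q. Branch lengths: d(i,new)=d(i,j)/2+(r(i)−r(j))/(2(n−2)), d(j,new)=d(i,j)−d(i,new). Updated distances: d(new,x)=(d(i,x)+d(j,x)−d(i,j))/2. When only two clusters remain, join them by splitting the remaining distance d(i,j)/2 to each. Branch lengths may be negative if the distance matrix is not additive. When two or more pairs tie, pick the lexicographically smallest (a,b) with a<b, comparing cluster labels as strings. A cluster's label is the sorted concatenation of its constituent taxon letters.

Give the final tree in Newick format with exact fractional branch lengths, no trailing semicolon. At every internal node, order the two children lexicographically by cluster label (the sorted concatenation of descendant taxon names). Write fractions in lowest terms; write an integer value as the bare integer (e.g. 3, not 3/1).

((((D:13/20,P:27/20):31/4,((G:61/16,S:83/16):83/24,Z:73/24):37/8):23/8,(L:2,W:2):249/16):167/32,M:167/32)

step 1: merge (L,W) at d=4, Q=-340; branch lengths L→2, W→2; new cluster LW
  updated: d(D,LW)=31, d(G,LW)=36, d(LW,M)=26, d(LW,P)=55/2, d(LW,S)=21, d(LW,Z)=49/2
step 2: merge (D,P) at d=2, Q=-415/2; branch lengths D→13/20, P→27/20; new cluster DP
  updated: d(DP,G)=25/2, d(DP,LW)=113/4, d(DP,M)=19, d(DP,S)=25, d(DP,Z)=17
step 3: merge (G,S) at d=9, Q=-317/2; branch lengths G→61/16, S→83/16; new cluster GS
  updated: d(DP,GS)=57/4, d(GS,LW)=24, d(GS,M)=51/2, d(GS,Z)=13/2
step 4: merge (GS,Z) at d=13/2, Q=-479/4; branch lengths GS→83/24, Z→73/24; new cluster GSZ
  updated: d(DP,GSZ)=99/8, d(GSZ,LW)=21, d(GSZ,M)=20
step 5: merge (DP,GSZ) at d=99/8, Q=-353/4; branch lengths DP→31/4, GSZ→37/8; new cluster DGPSZ
  updated: d(DGPSZ,LW)=295/16, d(DGPSZ,M)=213/16
step 6: merge (DGPSZ,LW) at d=295/16, Q=-231/4; branch lengths DGPSZ→23/8, LW→249/16; new cluster DGLPSWZ
  updated: d(DGLPSWZ,M)=167/16
step 7: merge (DGLPSWZ,M) at d=167/16; branch lengths DGLPSWZ→167/32, M→167/32; new cluster DGLMPSWZ
final tree: ((((D:13/20,P:27/20):31/4,((G:61/16,S:83/16):83/24,Z:73/24):37/8):23/8,(L:2,W:2):249/16):167/32,M:167/32)
total length: 251/4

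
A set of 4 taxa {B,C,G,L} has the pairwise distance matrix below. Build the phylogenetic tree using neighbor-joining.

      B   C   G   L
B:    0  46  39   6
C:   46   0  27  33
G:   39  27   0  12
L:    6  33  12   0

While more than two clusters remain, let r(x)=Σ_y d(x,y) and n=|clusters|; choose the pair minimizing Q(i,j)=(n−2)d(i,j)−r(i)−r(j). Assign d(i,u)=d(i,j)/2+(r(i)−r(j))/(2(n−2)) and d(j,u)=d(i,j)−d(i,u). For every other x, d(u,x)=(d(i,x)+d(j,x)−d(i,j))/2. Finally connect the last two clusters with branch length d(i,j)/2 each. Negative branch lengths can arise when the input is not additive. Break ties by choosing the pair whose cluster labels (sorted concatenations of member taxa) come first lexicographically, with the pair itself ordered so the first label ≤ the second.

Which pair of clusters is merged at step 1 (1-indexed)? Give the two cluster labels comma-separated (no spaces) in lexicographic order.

1. join B+L (d=6, Q=-130) ⇒ BL; edges |B|=13, |L|=-7
  updated: d(BL,C)=73/2, d(BL,G)=45/2
2. join BL+C (d=73/2, Q=-86) ⇒ BCL; edges |BL|=16, |C|=41/2
  updated: d(BCL,G)=13/2
3. join BCL+G (d=13/2) ⇒ BCGL; edges |BCL|=13/4, |G|=13/4
final tree: (((B:13,L:-7):16,C:41/2):13/4,G:13/4)
total length: 49

B,L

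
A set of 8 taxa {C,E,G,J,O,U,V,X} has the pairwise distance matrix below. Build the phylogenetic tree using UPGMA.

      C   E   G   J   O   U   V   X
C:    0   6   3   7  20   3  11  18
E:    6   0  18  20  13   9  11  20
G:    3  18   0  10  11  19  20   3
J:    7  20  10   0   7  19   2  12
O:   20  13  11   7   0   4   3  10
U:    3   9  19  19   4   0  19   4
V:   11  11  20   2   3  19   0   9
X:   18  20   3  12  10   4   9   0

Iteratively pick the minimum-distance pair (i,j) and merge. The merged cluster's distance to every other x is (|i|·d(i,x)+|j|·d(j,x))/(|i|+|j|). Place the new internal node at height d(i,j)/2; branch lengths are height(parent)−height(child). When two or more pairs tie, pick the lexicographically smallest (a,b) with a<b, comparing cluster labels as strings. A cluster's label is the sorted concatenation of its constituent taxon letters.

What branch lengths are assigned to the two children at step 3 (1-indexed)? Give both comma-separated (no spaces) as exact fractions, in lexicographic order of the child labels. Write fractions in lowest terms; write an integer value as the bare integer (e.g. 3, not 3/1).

iteration 1: select J,V (d=2); attach at lengths (1, 1); label the merged cluster JV
  updated: d(C,JV)=9, d(E,JV)=31/2, d(G,JV)=15, d(JV,O)=5, d(JV,U)=19, d(JV,X)=21/2
iteration 2: select C,G (d=3); attach at lengths (3/2, 3/2); label the merged cluster CG
  updated: d(CG,E)=12, d(CG,JV)=12, d(CG,O)=31/2, d(CG,U)=11, d(CG,X)=21/2
iteration 3: select O,U (d=4); attach at lengths (2, 2); label the merged cluster OU
  updated: d(CG,OU)=53/4, d(E,OU)=11, d(JV,OU)=12, d(OU,X)=7
iteration 4: select OU,X (d=7); attach at lengths (3/2, 7/2); label the merged cluster OUX
  updated: d(CG,OUX)=37/3, d(E,OUX)=14, d(JV,OUX)=23/2
iteration 5: select JV,OUX (d=23/2); attach at lengths (19/4, 9/4); label the merged cluster JOUVX
  updated: d(CG,JOUVX)=61/5, d(E,JOUVX)=73/5
iteration 6: select CG,E (d=12); attach at lengths (9/2, 6); label the merged cluster CEG
  updated: d(CEG,JOUVX)=13
iteration 7: select CEG,JOUVX (d=13); attach at lengths (1/2, 3/4); label the merged cluster CEGJOUVX
final tree: (((C:3/2,G:3/2):9/2,E:6):1/2,((J:1,V:1):19/4,((O:2,U:2):3/2,X:7/2):9/4):3/4)
total length: 131/4

2,2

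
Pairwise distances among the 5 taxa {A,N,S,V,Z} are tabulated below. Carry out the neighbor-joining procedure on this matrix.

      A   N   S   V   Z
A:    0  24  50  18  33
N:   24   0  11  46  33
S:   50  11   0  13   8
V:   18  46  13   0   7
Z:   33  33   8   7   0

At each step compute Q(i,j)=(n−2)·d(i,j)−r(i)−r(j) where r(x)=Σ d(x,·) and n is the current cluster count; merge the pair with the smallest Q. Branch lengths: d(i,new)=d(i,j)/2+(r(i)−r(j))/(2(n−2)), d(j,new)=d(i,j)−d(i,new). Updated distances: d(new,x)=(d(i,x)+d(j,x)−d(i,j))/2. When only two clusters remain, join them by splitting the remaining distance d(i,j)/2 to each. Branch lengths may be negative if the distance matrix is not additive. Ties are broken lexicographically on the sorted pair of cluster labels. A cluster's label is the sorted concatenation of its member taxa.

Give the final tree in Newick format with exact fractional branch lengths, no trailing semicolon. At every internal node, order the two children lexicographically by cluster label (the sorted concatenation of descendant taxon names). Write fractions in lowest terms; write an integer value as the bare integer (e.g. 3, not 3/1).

((((A:83/6,N:61/6):57/4,S:17/4):11/4,V:9/2):5/4,Z:5/4)

step 1: merge (A,N) at d=24, Q=-167; branch lengths A→83/6, N→61/6; new cluster AN
  updated: d(AN,S)=37/2, d(AN,V)=20, d(AN,Z)=21
step 2: merge (AN,S) at d=37/2, Q=-62; branch lengths AN→57/4, S→17/4; new cluster ANS
  updated: d(ANS,V)=29/4, d(ANS,Z)=21/4
step 3: merge (ANS,V) at d=29/4, Q=-39/2; branch lengths ANS→11/4, V→9/2; new cluster ANSV
  updated: d(ANSV,Z)=5/2
step 4: merge (ANSV,Z) at d=5/2; branch lengths ANSV→5/4, Z→5/4; new cluster ANSVZ
final tree: ((((A:83/6,N:61/6):57/4,S:17/4):11/4,V:9/2):5/4,Z:5/4)
total length: 209/4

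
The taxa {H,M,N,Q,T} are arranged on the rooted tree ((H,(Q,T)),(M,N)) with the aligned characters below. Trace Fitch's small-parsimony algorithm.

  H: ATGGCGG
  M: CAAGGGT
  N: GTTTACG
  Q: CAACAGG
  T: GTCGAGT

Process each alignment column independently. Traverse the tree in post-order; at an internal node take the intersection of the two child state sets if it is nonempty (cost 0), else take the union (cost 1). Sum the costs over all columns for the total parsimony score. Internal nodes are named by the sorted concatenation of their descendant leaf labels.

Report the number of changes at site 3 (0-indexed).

2

QT@0: {C} ∪ {G} = {C,G} (union, +1)
HQT@0: {A} ∪ {C,G} = {A,C,G} (union, +1)
MN@0: {C} ∪ {G} = {C,G} (union, +1)
HMNQT@0: {A,C,G} ∩ {C,G} = {C,G} (intersection, +0)
QT@1: {A} ∪ {T} = {A,T} (union, +1)
HQT@1: {T} ∩ {A,T} = {T} (intersection, +0)
MN@1: {A} ∪ {T} = {A,T} (union, +1)
HMNQT@1: {T} ∩ {A,T} = {T} (intersection, +0)
QT@2: {A} ∪ {C} = {A,C} (union, +1)
HQT@2: {G} ∪ {A,C} = {A,C,G} (union, +1)
MN@2: {A} ∪ {T} = {A,T} (union, +1)
HMNQT@2: {A,C,G} ∩ {A,T} = {A} (intersection, +0)
QT@3: {C} ∪ {G} = {C,G} (union, +1)
HQT@3: {G} ∩ {C,G} = {G} (intersection, +0)
MN@3: {G} ∪ {T} = {G,T} (union, +1)
HMNQT@3: {G} ∩ {G,T} = {G} (intersection, +0)
QT@4: {A} ∩ {A} = {A} (intersection, +0)
HQT@4: {C} ∪ {A} = {A,C} (union, +1)
MN@4: {G} ∪ {A} = {A,G} (union, +1)
HMNQT@4: {A,C} ∩ {A,G} = {A} (intersection, +0)
QT@5: {G} ∩ {G} = {G} (intersection, +0)
HQT@5: {G} ∩ {G} = {G} (intersection, +0)
MN@5: {G} ∪ {C} = {C,G} (union, +1)
HMNQT@5: {G} ∩ {C,G} = {G} (intersection, +0)
QT@6: {G} ∪ {T} = {G,T} (union, +1)
HQT@6: {G} ∩ {G,T} = {G} (intersection, +0)
MN@6: {T} ∪ {G} = {G,T} (union, +1)
HMNQT@6: {G} ∩ {G,T} = {G} (intersection, +0)
per-site changes: [3, 2, 3, 2, 2, 1, 2]; total = 15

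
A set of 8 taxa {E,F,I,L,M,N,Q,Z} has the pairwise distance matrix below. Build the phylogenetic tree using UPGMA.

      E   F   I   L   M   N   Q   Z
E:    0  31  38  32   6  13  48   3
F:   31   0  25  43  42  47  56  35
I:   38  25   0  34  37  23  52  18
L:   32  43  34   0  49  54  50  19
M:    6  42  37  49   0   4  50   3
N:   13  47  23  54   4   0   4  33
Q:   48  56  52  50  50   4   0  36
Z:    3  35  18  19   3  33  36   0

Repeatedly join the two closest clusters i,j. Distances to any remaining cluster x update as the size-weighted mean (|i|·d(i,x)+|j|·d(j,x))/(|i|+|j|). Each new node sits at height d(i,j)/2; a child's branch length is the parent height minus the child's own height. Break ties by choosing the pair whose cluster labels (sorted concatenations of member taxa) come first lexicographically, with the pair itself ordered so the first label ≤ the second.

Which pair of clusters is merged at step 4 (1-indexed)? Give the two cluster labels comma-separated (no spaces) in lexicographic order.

iteration 1: select E,Z (d=3); attach at lengths (3/2, 3/2); label the merged cluster EZ
  updated: d(EZ,F)=33, d(EZ,I)=28, d(EZ,L)=51/2, d(EZ,M)=9/2, d(EZ,N)=23, d(EZ,Q)=42
iteration 2: select M,N (d=4); attach at lengths (2, 2); label the merged cluster MN
  updated: d(EZ,MN)=55/4, d(F,MN)=89/2, d(I,MN)=30, d(L,MN)=103/2, d(MN,Q)=27
iteration 3: select EZ,MN (d=55/4); attach at lengths (43/8, 39/8); label the merged cluster EMNZ
  updated: d(EMNZ,F)=155/4, d(EMNZ,I)=29, d(EMNZ,L)=77/2, d(EMNZ,Q)=69/2
iteration 4: select F,I (d=25); attach at lengths (25/2, 25/2); label the merged cluster FI
  updated: d(EMNZ,FI)=271/8, d(FI,L)=77/2, d(FI,Q)=54
iteration 5: select EMNZ,FI (d=271/8); attach at lengths (161/16, 71/16); label the merged cluster EFIMNZ
  updated: d(EFIMNZ,L)=77/2, d(EFIMNZ,Q)=41
iteration 6: select EFIMNZ,L (d=77/2); attach at lengths (37/16, 77/4); label the merged cluster EFILMNZ
  updated: d(EFILMNZ,Q)=296/7
iteration 7: select EFILMNZ,Q (d=296/7); attach at lengths (53/28, 148/7); label the merged cluster EFILMNQZ
final tree: (((((E:3/2,Z:3/2):43/8,(M:2,N:2):39/8):161/16,(F:25/2,I:25/2):71/16):37/16,L:77/4):53/28,Q:148/7)
total length: 11351/112

F,I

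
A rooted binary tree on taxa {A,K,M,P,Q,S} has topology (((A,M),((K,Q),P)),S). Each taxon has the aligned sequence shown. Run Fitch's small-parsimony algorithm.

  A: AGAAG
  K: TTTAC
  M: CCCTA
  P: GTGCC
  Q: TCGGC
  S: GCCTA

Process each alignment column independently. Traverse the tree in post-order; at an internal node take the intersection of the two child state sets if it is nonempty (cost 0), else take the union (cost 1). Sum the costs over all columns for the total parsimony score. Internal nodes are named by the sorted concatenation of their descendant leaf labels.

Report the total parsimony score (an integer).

15

site 0, node AM: A={A} ∪ M={C} → {A,C} (+1)
site 0, node KQ: K={T} ∩ Q={T} → {T} (+0)
site 0, node KPQ: KQ={T} ∪ P={G} → {G,T} (+1)
site 0, node AKMPQ: AM={A,C} ∪ KPQ={G,T} → {A,C,G,T} (+1)
site 0, node AKMPQS: AKMPQ={A,C,G,T} ∩ S={G} → {G} (+0)
site 1, node AM: A={G} ∪ M={C} → {C,G} (+1)
site 1, node KQ: K={T} ∪ Q={C} → {C,T} (+1)
site 1, node KPQ: KQ={C,T} ∩ P={T} → {T} (+0)
site 1, node AKMPQ: AM={C,G} ∪ KPQ={T} → {C,G,T} (+1)
site 1, node AKMPQS: AKMPQ={C,G,T} ∩ S={C} → {C} (+0)
site 2, node AM: A={A} ∪ M={C} → {A,C} (+1)
site 2, node KQ: K={T} ∪ Q={G} → {G,T} (+1)
site 2, node KPQ: KQ={G,T} ∩ P={G} → {G} (+0)
site 2, node AKMPQ: AM={A,C} ∪ KPQ={G} → {A,C,G} (+1)
site 2, node AKMPQS: AKMPQ={A,C,G} ∩ S={C} → {C} (+0)
site 3, node AM: A={A} ∪ M={T} → {A,T} (+1)
site 3, node KQ: K={A} ∪ Q={G} → {A,G} (+1)
site 3, node KPQ: KQ={A,G} ∪ P={C} → {A,C,G} (+1)
site 3, node AKMPQ: AM={A,T} ∩ KPQ={A,C,G} → {A} (+0)
site 3, node AKMPQS: AKMPQ={A} ∪ S={T} → {A,T} (+1)
site 4, node AM: A={G} ∪ M={A} → {A,G} (+1)
site 4, node KQ: K={C} ∩ Q={C} → {C} (+0)
site 4, node KPQ: KQ={C} ∩ P={C} → {C} (+0)
site 4, node AKMPQ: AM={A,G} ∪ KPQ={C} → {A,C,G} (+1)
site 4, node AKMPQS: AKMPQ={A,C,G} ∩ S={A} → {A} (+0)
per-site changes: [3, 3, 3, 4, 2]; total = 15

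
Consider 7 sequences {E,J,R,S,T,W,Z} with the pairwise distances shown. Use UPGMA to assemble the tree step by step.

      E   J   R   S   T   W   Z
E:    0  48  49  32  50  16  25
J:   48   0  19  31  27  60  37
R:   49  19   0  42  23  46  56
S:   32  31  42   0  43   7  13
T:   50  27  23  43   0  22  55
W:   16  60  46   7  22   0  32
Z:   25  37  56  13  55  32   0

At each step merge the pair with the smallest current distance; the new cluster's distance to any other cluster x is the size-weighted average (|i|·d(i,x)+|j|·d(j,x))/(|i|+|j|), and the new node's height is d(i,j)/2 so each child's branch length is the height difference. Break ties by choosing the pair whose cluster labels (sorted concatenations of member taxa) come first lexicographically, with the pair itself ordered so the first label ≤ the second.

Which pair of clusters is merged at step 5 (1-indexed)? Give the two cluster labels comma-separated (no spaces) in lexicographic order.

JR,T

step 1: merge (S,W) at d=7; branch lengths S→7/2, W→7/2; new cluster SW
  updated: d(E,SW)=24, d(J,SW)=91/2, d(R,SW)=44, d(SW,T)=65/2, d(SW,Z)=45/2
step 2: merge (J,R) at d=19; branch lengths J→19/2, R→19/2; new cluster JR
  updated: d(E,JR)=97/2, d(JR,SW)=179/4, d(JR,T)=25, d(JR,Z)=93/2
step 3: merge (SW,Z) at d=45/2; branch lengths SW→31/4, Z→45/4; new cluster SWZ
  updated: d(E,SWZ)=73/3, d(JR,SWZ)=136/3, d(SWZ,T)=40
step 4: merge (E,SWZ) at d=73/3; branch lengths E→73/6, SWZ→11/12; new cluster ESWZ
  updated: d(ESWZ,JR)=369/8, d(ESWZ,T)=85/2
step 5: merge (JR,T) at d=25; branch lengths JR→3, T→25/2; new cluster JRT
  updated: d(ESWZ,JRT)=539/12
step 6: merge (ESWZ,JRT) at d=539/12; branch lengths ESWZ→247/24, JRT→239/24; new cluster EJRSTWZ
final tree: ((E:73/6,((S:7/2,W:7/2):31/4,Z:45/4):11/12):247/24,((J:19/2,R:19/2):3,T:25/2):239/24)
total length: 563/6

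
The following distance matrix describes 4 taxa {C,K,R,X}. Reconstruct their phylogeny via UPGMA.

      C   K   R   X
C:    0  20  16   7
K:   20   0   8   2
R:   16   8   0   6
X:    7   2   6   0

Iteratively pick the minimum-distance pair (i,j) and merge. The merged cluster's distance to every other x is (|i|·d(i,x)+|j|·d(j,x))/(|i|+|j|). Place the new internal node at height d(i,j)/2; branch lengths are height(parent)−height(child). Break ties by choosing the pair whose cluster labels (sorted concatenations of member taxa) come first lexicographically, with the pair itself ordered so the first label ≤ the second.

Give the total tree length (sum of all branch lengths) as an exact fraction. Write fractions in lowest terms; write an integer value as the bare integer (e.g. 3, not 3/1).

1. join K+X (d=2) ⇒ KX; edges |K|=1, |X|=1
  updated: d(C,KX)=27/2, d(KX,R)=7
2. join KX+R (d=7) ⇒ KRX; edges |KX|=5/2, |R|=7/2
  updated: d(C,KRX)=43/3
3. join C+KRX (d=43/3) ⇒ CKRX; edges |C|=43/6, |KRX|=11/3
final tree: (C:43/6,((K:1,X:1):5/2,R:7/2):11/3)
total length: 113/6

113/6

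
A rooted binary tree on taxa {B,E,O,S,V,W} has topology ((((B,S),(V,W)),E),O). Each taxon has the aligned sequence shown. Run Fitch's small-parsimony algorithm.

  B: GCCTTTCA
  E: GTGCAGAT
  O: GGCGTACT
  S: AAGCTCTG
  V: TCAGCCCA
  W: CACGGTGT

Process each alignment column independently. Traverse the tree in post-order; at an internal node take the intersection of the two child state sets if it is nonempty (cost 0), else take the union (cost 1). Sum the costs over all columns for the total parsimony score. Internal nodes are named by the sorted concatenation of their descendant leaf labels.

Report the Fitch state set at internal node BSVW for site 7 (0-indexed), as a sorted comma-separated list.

BS@0: {G} ∪ {A} = {A,G} (union, +1)
VW@0: {T} ∪ {C} = {C,T} (union, +1)
BSVW@0: {A,G} ∪ {C,T} = {A,C,G,T} (union, +1)
BESVW@0: {A,C,G,T} ∩ {G} = {G} (intersection, +0)
BEOSVW@0: {G} ∩ {G} = {G} (intersection, +0)
BS@1: {C} ∪ {A} = {A,C} (union, +1)
VW@1: {C} ∪ {A} = {A,C} (union, +1)
BSVW@1: {A,C} ∩ {A,C} = {A,C} (intersection, +0)
BESVW@1: {A,C} ∪ {T} = {A,C,T} (union, +1)
BEOSVW@1: {A,C,T} ∪ {G} = {A,C,G,T} (union, +1)
BS@2: {C} ∪ {G} = {C,G} (union, +1)
VW@2: {A} ∪ {C} = {A,C} (union, +1)
BSVW@2: {C,G} ∩ {A,C} = {C} (intersection, +0)
BESVW@2: {C} ∪ {G} = {C,G} (union, +1)
BEOSVW@2: {C,G} ∩ {C} = {C} (intersection, +0)
BS@3: {T} ∪ {C} = {C,T} (union, +1)
VW@3: {G} ∩ {G} = {G} (intersection, +0)
BSVW@3: {C,T} ∪ {G} = {C,G,T} (union, +1)
BESVW@3: {C,G,T} ∩ {C} = {C} (intersection, +0)
BEOSVW@3: {C} ∪ {G} = {C,G} (union, +1)
BS@4: {T} ∩ {T} = {T} (intersection, +0)
VW@4: {C} ∪ {G} = {C,G} (union, +1)
BSVW@4: {T} ∪ {C,G} = {C,G,T} (union, +1)
BESVW@4: {C,G,T} ∪ {A} = {A,C,G,T} (union, +1)
BEOSVW@4: {A,C,G,T} ∩ {T} = {T} (intersection, +0)
BS@5: {T} ∪ {C} = {C,T} (union, +1)
VW@5: {C} ∪ {T} = {C,T} (union, +1)
BSVW@5: {C,T} ∩ {C,T} = {C,T} (intersection, +0)
BESVW@5: {C,T} ∪ {G} = {C,G,T} (union, +1)
BEOSVW@5: {C,G,T} ∪ {A} = {A,C,G,T} (union, +1)
BS@6: {C} ∪ {T} = {C,T} (union, +1)
VW@6: {C} ∪ {G} = {C,G} (union, +1)
BSVW@6: {C,T} ∩ {C,G} = {C} (intersection, +0)
BESVW@6: {C} ∪ {A} = {A,C} (union, +1)
BEOSVW@6: {A,C} ∩ {C} = {C} (intersection, +0)
BS@7: {A} ∪ {G} = {A,G} (union, +1)
VW@7: {A} ∪ {T} = {A,T} (union, +1)
BSVW@7: {A,G} ∩ {A,T} = {A} (intersection, +0)
BESVW@7: {A} ∪ {T} = {A,T} (union, +1)
BEOSVW@7: {A,T} ∩ {T} = {T} (intersection, +0)
per-site changes: [3, 4, 3, 3, 3, 4, 3, 3]; total = 26

A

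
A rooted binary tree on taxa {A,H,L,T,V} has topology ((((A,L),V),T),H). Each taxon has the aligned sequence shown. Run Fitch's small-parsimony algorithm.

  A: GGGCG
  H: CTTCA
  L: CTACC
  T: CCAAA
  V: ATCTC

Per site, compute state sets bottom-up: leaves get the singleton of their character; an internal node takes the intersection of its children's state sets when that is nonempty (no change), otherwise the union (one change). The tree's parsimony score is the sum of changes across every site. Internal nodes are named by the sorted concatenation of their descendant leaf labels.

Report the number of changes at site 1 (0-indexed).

2

AL@0: {G} ∪ {C} = {C,G} (union, +1)
ALV@0: {C,G} ∪ {A} = {A,C,G} (union, +1)
ALTV@0: {A,C,G} ∩ {C} = {C} (intersection, +0)
AHLTV@0: {C} ∩ {C} = {C} (intersection, +0)
AL@1: {G} ∪ {T} = {G,T} (union, +1)
ALV@1: {G,T} ∩ {T} = {T} (intersection, +0)
ALTV@1: {T} ∪ {C} = {C,T} (union, +1)
AHLTV@1: {C,T} ∩ {T} = {T} (intersection, +0)
AL@2: {G} ∪ {A} = {A,G} (union, +1)
ALV@2: {A,G} ∪ {C} = {A,C,G} (union, +1)
ALTV@2: {A,C,G} ∩ {A} = {A} (intersection, +0)
AHLTV@2: {A} ∪ {T} = {A,T} (union, +1)
AL@3: {C} ∩ {C} = {C} (intersection, +0)
ALV@3: {C} ∪ {T} = {C,T} (union, +1)
ALTV@3: {C,T} ∪ {A} = {A,C,T} (union, +1)
AHLTV@3: {A,C,T} ∩ {C} = {C} (intersection, +0)
AL@4: {G} ∪ {C} = {C,G} (union, +1)
ALV@4: {C,G} ∩ {C} = {C} (intersection, +0)
ALTV@4: {C} ∪ {A} = {A,C} (union, +1)
AHLTV@4: {A,C} ∩ {A} = {A} (intersection, +0)
per-site changes: [2, 2, 3, 2, 2]; total = 11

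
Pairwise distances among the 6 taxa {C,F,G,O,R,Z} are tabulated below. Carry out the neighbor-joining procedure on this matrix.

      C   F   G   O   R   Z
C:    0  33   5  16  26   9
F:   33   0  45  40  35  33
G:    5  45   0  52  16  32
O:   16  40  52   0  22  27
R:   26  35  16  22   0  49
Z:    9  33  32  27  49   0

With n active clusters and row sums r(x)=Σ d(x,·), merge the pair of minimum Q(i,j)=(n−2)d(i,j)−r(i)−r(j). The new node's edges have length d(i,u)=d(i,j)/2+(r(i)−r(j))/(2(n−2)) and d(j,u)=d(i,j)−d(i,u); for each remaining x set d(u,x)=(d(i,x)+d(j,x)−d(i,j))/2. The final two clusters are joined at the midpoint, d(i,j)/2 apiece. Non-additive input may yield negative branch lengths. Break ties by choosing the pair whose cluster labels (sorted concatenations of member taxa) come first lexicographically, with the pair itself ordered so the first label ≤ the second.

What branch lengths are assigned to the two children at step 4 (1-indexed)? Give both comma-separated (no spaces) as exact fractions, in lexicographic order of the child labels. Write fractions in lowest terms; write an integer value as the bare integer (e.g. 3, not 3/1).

37/16,363/16

1. join G+R (d=16, Q=-234) ⇒ GR; edges |G|=33/4, |R|=31/4
  updated: d(C,GR)=15/2, d(F,GR)=32, d(GR,O)=29, d(GR,Z)=65/2
2. join C+GR (d=15/2, Q=-144) ⇒ CGR; edges |C|=-13/6, |GR|=29/3
  updated: d(CGR,F)=115/4, d(CGR,O)=75/4, d(CGR,Z)=17
3. join CGR+O (d=75/4, Q=-451/4) ⇒ CGOR; edges |CGR|=65/16, |O|=235/16
  updated: d(CGOR,F)=25, d(CGOR,Z)=101/8
4. join CGOR+F (d=25, Q=-565/8) ⇒ CFGOR; edges |CGOR|=37/16, |F|=363/16
  updated: d(CFGOR,Z)=165/16
5. join CFGOR+Z (d=165/16) ⇒ CFGORZ; edges |CFGOR|=165/32, |Z|=165/32
final tree: ((((C:-13/6,(G:33/4,R:31/4):29/3):65/16,O:235/16):37/16,F:363/16):165/32,Z:165/32)
total length: 1241/16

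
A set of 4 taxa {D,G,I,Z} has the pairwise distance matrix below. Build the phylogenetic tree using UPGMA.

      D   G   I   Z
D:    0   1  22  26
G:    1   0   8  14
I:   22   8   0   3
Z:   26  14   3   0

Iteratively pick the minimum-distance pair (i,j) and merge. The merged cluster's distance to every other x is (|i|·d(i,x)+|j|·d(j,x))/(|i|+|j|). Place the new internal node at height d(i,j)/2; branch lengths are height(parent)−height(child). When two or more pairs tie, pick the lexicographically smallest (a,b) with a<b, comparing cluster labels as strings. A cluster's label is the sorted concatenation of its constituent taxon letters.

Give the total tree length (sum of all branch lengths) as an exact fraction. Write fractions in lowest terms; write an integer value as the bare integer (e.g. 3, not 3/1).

39/2

iteration 1: select D,G (d=1); attach at lengths (1/2, 1/2); label the merged cluster DG
  updated: d(DG,I)=15, d(DG,Z)=20
iteration 2: select I,Z (d=3); attach at lengths (3/2, 3/2); label the merged cluster IZ
  updated: d(DG,IZ)=35/2
iteration 3: select DG,IZ (d=35/2); attach at lengths (33/4, 29/4); label the merged cluster DGIZ
final tree: ((D:1/2,G:1/2):33/4,(I:3/2,Z:3/2):29/4)
total length: 39/2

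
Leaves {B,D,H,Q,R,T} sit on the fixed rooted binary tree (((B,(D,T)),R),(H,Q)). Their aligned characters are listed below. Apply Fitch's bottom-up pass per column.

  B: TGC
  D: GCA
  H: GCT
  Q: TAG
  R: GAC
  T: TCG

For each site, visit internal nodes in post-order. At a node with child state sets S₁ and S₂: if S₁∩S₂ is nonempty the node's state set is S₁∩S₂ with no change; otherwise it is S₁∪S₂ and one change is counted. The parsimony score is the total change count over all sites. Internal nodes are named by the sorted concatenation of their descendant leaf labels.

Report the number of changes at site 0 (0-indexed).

3

site 0, node DT: D={G} ∪ T={T} → {G,T} (+1)
site 0, node BDT: B={T} ∩ DT={G,T} → {T} (+0)
site 0, node BDRT: BDT={T} ∪ R={G} → {G,T} (+1)
site 0, node HQ: H={G} ∪ Q={T} → {G,T} (+1)
site 0, node BDHQRT: BDRT={G,T} ∩ HQ={G,T} → {G,T} (+0)
site 1, node DT: D={C} ∩ T={C} → {C} (+0)
site 1, node BDT: B={G} ∪ DT={C} → {C,G} (+1)
site 1, node BDRT: BDT={C,G} ∪ R={A} → {A,C,G} (+1)
site 1, node HQ: H={C} ∪ Q={A} → {A,C} (+1)
site 1, node BDHQRT: BDRT={A,C,G} ∩ HQ={A,C} → {A,C} (+0)
site 2, node DT: D={A} ∪ T={G} → {A,G} (+1)
site 2, node BDT: B={C} ∪ DT={A,G} → {A,C,G} (+1)
site 2, node BDRT: BDT={A,C,G} ∩ R={C} → {C} (+0)
site 2, node HQ: H={T} ∪ Q={G} → {G,T} (+1)
site 2, node BDHQRT: BDRT={C} ∪ HQ={G,T} → {C,G,T} (+1)
per-site changes: [3, 3, 4]; total = 10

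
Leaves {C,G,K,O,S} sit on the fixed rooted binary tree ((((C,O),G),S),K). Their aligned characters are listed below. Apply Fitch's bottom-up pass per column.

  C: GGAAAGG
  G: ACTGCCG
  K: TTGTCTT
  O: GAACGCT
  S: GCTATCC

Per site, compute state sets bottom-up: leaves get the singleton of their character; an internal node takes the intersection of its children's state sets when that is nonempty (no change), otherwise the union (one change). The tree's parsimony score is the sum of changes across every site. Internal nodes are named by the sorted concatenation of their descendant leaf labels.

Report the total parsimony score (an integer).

18

CO@0: {G} ∩ {G} = {G} (intersection, +0)
CGO@0: {G} ∪ {A} = {A,G} (union, +1)
CGOS@0: {A,G} ∩ {G} = {G} (intersection, +0)
CGKOS@0: {G} ∪ {T} = {G,T} (union, +1)
CO@1: {G} ∪ {A} = {A,G} (union, +1)
CGO@1: {A,G} ∪ {C} = {A,C,G} (union, +1)
CGOS@1: {A,C,G} ∩ {C} = {C} (intersection, +0)
CGKOS@1: {C} ∪ {T} = {C,T} (union, +1)
CO@2: {A} ∩ {A} = {A} (intersection, +0)
CGO@2: {A} ∪ {T} = {A,T} (union, +1)
CGOS@2: {A,T} ∩ {T} = {T} (intersection, +0)
CGKOS@2: {T} ∪ {G} = {G,T} (union, +1)
CO@3: {A} ∪ {C} = {A,C} (union, +1)
CGO@3: {A,C} ∪ {G} = {A,C,G} (union, +1)
CGOS@3: {A,C,G} ∩ {A} = {A} (intersection, +0)
CGKOS@3: {A} ∪ {T} = {A,T} (union, +1)
CO@4: {A} ∪ {G} = {A,G} (union, +1)
CGO@4: {A,G} ∪ {C} = {A,C,G} (union, +1)
CGOS@4: {A,C,G} ∪ {T} = {A,C,G,T} (union, +1)
CGKOS@4: {A,C,G,T} ∩ {C} = {C} (intersection, +0)
CO@5: {G} ∪ {C} = {C,G} (union, +1)
CGO@5: {C,G} ∩ {C} = {C} (intersection, +0)
CGOS@5: {C} ∩ {C} = {C} (intersection, +0)
CGKOS@5: {C} ∪ {T} = {C,T} (union, +1)
CO@6: {G} ∪ {T} = {G,T} (union, +1)
CGO@6: {G,T} ∩ {G} = {G} (intersection, +0)
CGOS@6: {G} ∪ {C} = {C,G} (union, +1)
CGKOS@6: {C,G} ∪ {T} = {C,G,T} (union, +1)
per-site changes: [2, 3, 2, 3, 3, 2, 3]; total = 18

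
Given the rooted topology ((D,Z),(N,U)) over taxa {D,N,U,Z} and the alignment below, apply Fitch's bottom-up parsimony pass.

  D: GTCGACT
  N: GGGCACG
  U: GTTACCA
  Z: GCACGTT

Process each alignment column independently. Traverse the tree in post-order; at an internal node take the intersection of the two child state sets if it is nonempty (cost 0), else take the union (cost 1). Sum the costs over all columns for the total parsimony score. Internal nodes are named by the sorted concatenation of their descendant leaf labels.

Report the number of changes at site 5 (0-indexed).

site 0, node DZ: D={G} ∩ Z={G} → {G} (+0)
site 0, node NU: N={G} ∩ U={G} → {G} (+0)
site 0, node DNUZ: DZ={G} ∩ NU={G} → {G} (+0)
site 1, node DZ: D={T} ∪ Z={C} → {C,T} (+1)
site 1, node NU: N={G} ∪ U={T} → {G,T} (+1)
site 1, node DNUZ: DZ={C,T} ∩ NU={G,T} → {T} (+0)
site 2, node DZ: D={C} ∪ Z={A} → {A,C} (+1)
site 2, node NU: N={G} ∪ U={T} → {G,T} (+1)
site 2, node DNUZ: DZ={A,C} ∪ NU={G,T} → {A,C,G,T} (+1)
site 3, node DZ: D={G} ∪ Z={C} → {C,G} (+1)
site 3, node NU: N={C} ∪ U={A} → {A,C} (+1)
site 3, node DNUZ: DZ={C,G} ∩ NU={A,C} → {C} (+0)
site 4, node DZ: D={A} ∪ Z={G} → {A,G} (+1)
site 4, node NU: N={A} ∪ U={C} → {A,C} (+1)
site 4, node DNUZ: DZ={A,G} ∩ NU={A,C} → {A} (+0)
site 5, node DZ: D={C} ∪ Z={T} → {C,T} (+1)
site 5, node NU: N={C} ∩ U={C} → {C} (+0)
site 5, node DNUZ: DZ={C,T} ∩ NU={C} → {C} (+0)
site 6, node DZ: D={T} ∩ Z={T} → {T} (+0)
site 6, node NU: N={G} ∪ U={A} → {A,G} (+1)
site 6, node DNUZ: DZ={T} ∪ NU={A,G} → {A,G,T} (+1)
per-site changes: [0, 2, 3, 2, 2, 1, 2]; total = 12

1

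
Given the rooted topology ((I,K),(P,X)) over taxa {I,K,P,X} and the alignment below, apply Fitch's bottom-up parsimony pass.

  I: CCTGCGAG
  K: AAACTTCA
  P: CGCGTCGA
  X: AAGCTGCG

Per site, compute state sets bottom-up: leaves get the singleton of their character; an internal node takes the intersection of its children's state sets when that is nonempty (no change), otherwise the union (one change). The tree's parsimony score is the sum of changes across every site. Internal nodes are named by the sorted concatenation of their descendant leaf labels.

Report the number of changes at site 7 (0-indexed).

2

IK@0: {C} ∪ {A} = {A,C} (union, +1)
PX@0: {C} ∪ {A} = {A,C} (union, +1)
IKPX@0: {A,C} ∩ {A,C} = {A,C} (intersection, +0)
IK@1: {C} ∪ {A} = {A,C} (union, +1)
PX@1: {G} ∪ {A} = {A,G} (union, +1)
IKPX@1: {A,C} ∩ {A,G} = {A} (intersection, +0)
IK@2: {T} ∪ {A} = {A,T} (union, +1)
PX@2: {C} ∪ {G} = {C,G} (union, +1)
IKPX@2: {A,T} ∪ {C,G} = {A,C,G,T} (union, +1)
IK@3: {G} ∪ {C} = {C,G} (union, +1)
PX@3: {G} ∪ {C} = {C,G} (union, +1)
IKPX@3: {C,G} ∩ {C,G} = {C,G} (intersection, +0)
IK@4: {C} ∪ {T} = {C,T} (union, +1)
PX@4: {T} ∩ {T} = {T} (intersection, +0)
IKPX@4: {C,T} ∩ {T} = {T} (intersection, +0)
IK@5: {G} ∪ {T} = {G,T} (union, +1)
PX@5: {C} ∪ {G} = {C,G} (union, +1)
IKPX@5: {G,T} ∩ {C,G} = {G} (intersection, +0)
IK@6: {A} ∪ {C} = {A,C} (union, +1)
PX@6: {G} ∪ {C} = {C,G} (union, +1)
IKPX@6: {A,C} ∩ {C,G} = {C} (intersection, +0)
IK@7: {G} ∪ {A} = {A,G} (union, +1)
PX@7: {A} ∪ {G} = {A,G} (union, +1)
IKPX@7: {A,G} ∩ {A,G} = {A,G} (intersection, +0)
per-site changes: [2, 2, 3, 2, 1, 2, 2, 2]; total = 16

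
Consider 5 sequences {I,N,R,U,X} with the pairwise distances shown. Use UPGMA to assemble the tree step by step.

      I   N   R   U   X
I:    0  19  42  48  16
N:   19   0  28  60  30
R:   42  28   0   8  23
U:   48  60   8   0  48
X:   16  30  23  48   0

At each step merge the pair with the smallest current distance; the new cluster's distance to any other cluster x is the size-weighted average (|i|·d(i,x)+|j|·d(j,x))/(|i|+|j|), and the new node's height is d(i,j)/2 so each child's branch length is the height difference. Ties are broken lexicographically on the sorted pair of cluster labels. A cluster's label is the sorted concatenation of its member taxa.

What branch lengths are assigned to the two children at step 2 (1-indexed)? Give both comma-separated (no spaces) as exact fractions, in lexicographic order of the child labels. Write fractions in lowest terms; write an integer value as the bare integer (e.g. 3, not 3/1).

8,8

step 1: merge (R,U) at d=8; branch lengths R→4, U→4; new cluster RU
  updated: d(I,RU)=45, d(N,RU)=44, d(RU,X)=71/2
step 2: merge (I,X) at d=16; branch lengths I→8, X→8; new cluster IX
  updated: d(IX,N)=49/2, d(IX,RU)=161/4
step 3: merge (IX,N) at d=49/2; branch lengths IX→17/4, N→49/4; new cluster INX
  updated: d(INX,RU)=83/2
step 4: merge (INX,RU) at d=83/2; branch lengths INX→17/2, RU→67/4; new cluster INRUX
final tree: (((I:8,X:8):17/4,N:49/4):17/2,(R:4,U:4):67/4)
total length: 263/4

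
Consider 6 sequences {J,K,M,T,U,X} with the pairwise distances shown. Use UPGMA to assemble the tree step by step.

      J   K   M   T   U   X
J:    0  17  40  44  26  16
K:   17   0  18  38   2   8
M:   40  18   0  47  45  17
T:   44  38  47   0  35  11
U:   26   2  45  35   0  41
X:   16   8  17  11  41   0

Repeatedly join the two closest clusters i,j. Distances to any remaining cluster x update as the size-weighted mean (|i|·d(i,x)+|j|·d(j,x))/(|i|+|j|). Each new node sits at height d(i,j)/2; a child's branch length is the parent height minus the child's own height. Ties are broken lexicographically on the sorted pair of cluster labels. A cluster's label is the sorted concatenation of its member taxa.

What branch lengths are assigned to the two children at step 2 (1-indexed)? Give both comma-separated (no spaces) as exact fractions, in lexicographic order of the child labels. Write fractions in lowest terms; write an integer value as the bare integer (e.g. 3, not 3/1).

step 1: merge (K,U) at d=2; branch lengths K→1, U→1; new cluster KU
  updated: d(J,KU)=43/2, d(KU,M)=63/2, d(KU,T)=73/2, d(KU,X)=49/2
step 2: merge (T,X) at d=11; branch lengths T→11/2, X→11/2; new cluster TX
  updated: d(J,TX)=30, d(KU,TX)=61/2, d(M,TX)=32
step 3: merge (J,KU) at d=43/2; branch lengths J→43/4, KU→39/4; new cluster JKU
  updated: d(JKU,M)=103/3, d(JKU,TX)=91/3
step 4: merge (JKU,TX) at d=91/3; branch lengths JKU→53/12, TX→29/3; new cluster JKTUX
  updated: d(JKTUX,M)=167/5
step 5: merge (JKTUX,M) at d=167/5; branch lengths JKTUX→23/15, M→167/10; new cluster JKMTUX
final tree: (((J:43/4,(K:1,U:1):39/4):53/12,(T:11/2,X:11/2):29/3):23/15,M:167/10)
total length: 3949/60

11/2,11/2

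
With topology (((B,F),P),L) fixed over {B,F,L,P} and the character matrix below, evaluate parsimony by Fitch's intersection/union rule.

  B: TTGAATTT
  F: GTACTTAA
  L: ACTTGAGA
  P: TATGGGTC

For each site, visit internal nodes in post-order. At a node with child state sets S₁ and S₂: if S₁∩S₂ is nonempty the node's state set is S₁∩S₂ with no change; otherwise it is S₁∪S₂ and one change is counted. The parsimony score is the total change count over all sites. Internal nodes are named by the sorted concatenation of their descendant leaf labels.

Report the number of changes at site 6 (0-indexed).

2

BF@0: {T} ∪ {G} = {G,T} (union, +1)
BFP@0: {G,T} ∩ {T} = {T} (intersection, +0)
BFLP@0: {T} ∪ {A} = {A,T} (union, +1)
BF@1: {T} ∩ {T} = {T} (intersection, +0)
BFP@1: {T} ∪ {A} = {A,T} (union, +1)
BFLP@1: {A,T} ∪ {C} = {A,C,T} (union, +1)
BF@2: {G} ∪ {A} = {A,G} (union, +1)
BFP@2: {A,G} ∪ {T} = {A,G,T} (union, +1)
BFLP@2: {A,G,T} ∩ {T} = {T} (intersection, +0)
BF@3: {A} ∪ {C} = {A,C} (union, +1)
BFP@3: {A,C} ∪ {G} = {A,C,G} (union, +1)
BFLP@3: {A,C,G} ∪ {T} = {A,C,G,T} (union, +1)
BF@4: {A} ∪ {T} = {A,T} (union, +1)
BFP@4: {A,T} ∪ {G} = {A,G,T} (union, +1)
BFLP@4: {A,G,T} ∩ {G} = {G} (intersection, +0)
BF@5: {T} ∩ {T} = {T} (intersection, +0)
BFP@5: {T} ∪ {G} = {G,T} (union, +1)
BFLP@5: {G,T} ∪ {A} = {A,G,T} (union, +1)
BF@6: {T} ∪ {A} = {A,T} (union, +1)
BFP@6: {A,T} ∩ {T} = {T} (intersection, +0)
BFLP@6: {T} ∪ {G} = {G,T} (union, +1)
BF@7: {T} ∪ {A} = {A,T} (union, +1)
BFP@7: {A,T} ∪ {C} = {A,C,T} (union, +1)
BFLP@7: {A,C,T} ∩ {A} = {A} (intersection, +0)
per-site changes: [2, 2, 2, 3, 2, 2, 2, 2]; total = 17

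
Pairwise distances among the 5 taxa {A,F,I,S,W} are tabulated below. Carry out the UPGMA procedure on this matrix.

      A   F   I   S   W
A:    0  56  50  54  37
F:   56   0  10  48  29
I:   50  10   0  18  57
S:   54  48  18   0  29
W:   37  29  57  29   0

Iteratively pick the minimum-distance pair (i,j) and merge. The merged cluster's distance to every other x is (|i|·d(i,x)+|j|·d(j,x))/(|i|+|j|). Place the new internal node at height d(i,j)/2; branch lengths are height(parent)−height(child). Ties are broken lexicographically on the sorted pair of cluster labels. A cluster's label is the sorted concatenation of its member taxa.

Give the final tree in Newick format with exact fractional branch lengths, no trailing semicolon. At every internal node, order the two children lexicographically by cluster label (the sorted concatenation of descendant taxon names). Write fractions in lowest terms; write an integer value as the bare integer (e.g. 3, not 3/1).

(A:197/8,((F:5,I:5):14,(S:29/2,W:29/2):9/2):45/8)

1. join F+I (d=10) ⇒ FI; edges |F|=5, |I|=5
  updated: d(A,FI)=53, d(FI,S)=33, d(FI,W)=43
2. join S+W (d=29) ⇒ SW; edges |S|=29/2, |W|=29/2
  updated: d(A,SW)=91/2, d(FI,SW)=38
3. join FI+SW (d=38) ⇒ FISW; edges |FI|=14, |SW|=9/2
  updated: d(A,FISW)=197/4
4. join A+FISW (d=197/4) ⇒ AFISW; edges |A|=197/8, |FISW|=45/8
final tree: (A:197/8,((F:5,I:5):14,(S:29/2,W:29/2):9/2):45/8)
total length: 351/4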